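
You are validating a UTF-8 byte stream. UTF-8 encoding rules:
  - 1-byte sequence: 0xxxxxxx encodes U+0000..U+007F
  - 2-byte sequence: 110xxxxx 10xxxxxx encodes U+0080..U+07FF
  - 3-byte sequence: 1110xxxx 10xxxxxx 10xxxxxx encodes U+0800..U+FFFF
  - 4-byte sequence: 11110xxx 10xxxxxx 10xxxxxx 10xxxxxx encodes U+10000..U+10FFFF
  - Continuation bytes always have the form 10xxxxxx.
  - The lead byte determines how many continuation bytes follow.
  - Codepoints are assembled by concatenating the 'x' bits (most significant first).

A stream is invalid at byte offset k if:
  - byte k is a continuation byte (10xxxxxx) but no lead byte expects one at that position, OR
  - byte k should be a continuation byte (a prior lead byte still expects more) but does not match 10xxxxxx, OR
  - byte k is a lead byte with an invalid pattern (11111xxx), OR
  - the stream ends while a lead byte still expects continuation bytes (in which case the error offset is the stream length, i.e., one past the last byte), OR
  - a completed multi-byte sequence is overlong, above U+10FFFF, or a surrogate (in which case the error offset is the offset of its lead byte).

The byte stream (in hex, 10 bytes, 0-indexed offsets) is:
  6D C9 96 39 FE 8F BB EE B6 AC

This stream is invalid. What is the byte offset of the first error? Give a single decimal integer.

Answer: 4

Derivation:
Byte[0]=6D: 1-byte ASCII. cp=U+006D
Byte[1]=C9: 2-byte lead, need 1 cont bytes. acc=0x9
Byte[2]=96: continuation. acc=(acc<<6)|0x16=0x256
Completed: cp=U+0256 (starts at byte 1)
Byte[3]=39: 1-byte ASCII. cp=U+0039
Byte[4]=FE: INVALID lead byte (not 0xxx/110x/1110/11110)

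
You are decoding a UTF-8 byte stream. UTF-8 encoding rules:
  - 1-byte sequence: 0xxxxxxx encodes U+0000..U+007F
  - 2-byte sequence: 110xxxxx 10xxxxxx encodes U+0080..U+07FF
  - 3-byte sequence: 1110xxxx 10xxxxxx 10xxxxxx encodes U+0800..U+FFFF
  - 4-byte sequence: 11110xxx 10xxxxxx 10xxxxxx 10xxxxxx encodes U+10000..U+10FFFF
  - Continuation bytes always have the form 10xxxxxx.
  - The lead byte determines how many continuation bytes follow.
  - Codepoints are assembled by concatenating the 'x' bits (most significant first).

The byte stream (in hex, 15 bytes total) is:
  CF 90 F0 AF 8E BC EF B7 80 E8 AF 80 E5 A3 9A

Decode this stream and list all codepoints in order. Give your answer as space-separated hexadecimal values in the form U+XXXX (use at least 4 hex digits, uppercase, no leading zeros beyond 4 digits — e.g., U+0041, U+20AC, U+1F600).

Byte[0]=CF: 2-byte lead, need 1 cont bytes. acc=0xF
Byte[1]=90: continuation. acc=(acc<<6)|0x10=0x3D0
Completed: cp=U+03D0 (starts at byte 0)
Byte[2]=F0: 4-byte lead, need 3 cont bytes. acc=0x0
Byte[3]=AF: continuation. acc=(acc<<6)|0x2F=0x2F
Byte[4]=8E: continuation. acc=(acc<<6)|0x0E=0xBCE
Byte[5]=BC: continuation. acc=(acc<<6)|0x3C=0x2F3BC
Completed: cp=U+2F3BC (starts at byte 2)
Byte[6]=EF: 3-byte lead, need 2 cont bytes. acc=0xF
Byte[7]=B7: continuation. acc=(acc<<6)|0x37=0x3F7
Byte[8]=80: continuation. acc=(acc<<6)|0x00=0xFDC0
Completed: cp=U+FDC0 (starts at byte 6)
Byte[9]=E8: 3-byte lead, need 2 cont bytes. acc=0x8
Byte[10]=AF: continuation. acc=(acc<<6)|0x2F=0x22F
Byte[11]=80: continuation. acc=(acc<<6)|0x00=0x8BC0
Completed: cp=U+8BC0 (starts at byte 9)
Byte[12]=E5: 3-byte lead, need 2 cont bytes. acc=0x5
Byte[13]=A3: continuation. acc=(acc<<6)|0x23=0x163
Byte[14]=9A: continuation. acc=(acc<<6)|0x1A=0x58DA
Completed: cp=U+58DA (starts at byte 12)

Answer: U+03D0 U+2F3BC U+FDC0 U+8BC0 U+58DA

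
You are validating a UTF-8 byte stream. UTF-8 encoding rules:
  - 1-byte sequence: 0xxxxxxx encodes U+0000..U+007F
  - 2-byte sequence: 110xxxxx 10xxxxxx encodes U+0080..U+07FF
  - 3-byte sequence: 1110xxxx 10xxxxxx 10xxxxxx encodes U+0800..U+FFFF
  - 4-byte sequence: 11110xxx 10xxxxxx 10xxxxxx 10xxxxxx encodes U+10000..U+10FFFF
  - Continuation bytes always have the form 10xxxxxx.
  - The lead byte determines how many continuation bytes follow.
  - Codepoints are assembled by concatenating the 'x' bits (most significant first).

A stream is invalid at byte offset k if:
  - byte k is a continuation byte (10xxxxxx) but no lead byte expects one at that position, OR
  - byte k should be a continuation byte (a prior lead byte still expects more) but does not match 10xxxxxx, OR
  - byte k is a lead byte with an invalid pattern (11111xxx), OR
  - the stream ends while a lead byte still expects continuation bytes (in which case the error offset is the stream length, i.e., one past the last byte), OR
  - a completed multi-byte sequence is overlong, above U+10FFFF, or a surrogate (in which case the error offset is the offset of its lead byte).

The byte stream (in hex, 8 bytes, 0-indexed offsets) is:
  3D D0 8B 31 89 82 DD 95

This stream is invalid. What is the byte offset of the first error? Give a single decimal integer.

Byte[0]=3D: 1-byte ASCII. cp=U+003D
Byte[1]=D0: 2-byte lead, need 1 cont bytes. acc=0x10
Byte[2]=8B: continuation. acc=(acc<<6)|0x0B=0x40B
Completed: cp=U+040B (starts at byte 1)
Byte[3]=31: 1-byte ASCII. cp=U+0031
Byte[4]=89: INVALID lead byte (not 0xxx/110x/1110/11110)

Answer: 4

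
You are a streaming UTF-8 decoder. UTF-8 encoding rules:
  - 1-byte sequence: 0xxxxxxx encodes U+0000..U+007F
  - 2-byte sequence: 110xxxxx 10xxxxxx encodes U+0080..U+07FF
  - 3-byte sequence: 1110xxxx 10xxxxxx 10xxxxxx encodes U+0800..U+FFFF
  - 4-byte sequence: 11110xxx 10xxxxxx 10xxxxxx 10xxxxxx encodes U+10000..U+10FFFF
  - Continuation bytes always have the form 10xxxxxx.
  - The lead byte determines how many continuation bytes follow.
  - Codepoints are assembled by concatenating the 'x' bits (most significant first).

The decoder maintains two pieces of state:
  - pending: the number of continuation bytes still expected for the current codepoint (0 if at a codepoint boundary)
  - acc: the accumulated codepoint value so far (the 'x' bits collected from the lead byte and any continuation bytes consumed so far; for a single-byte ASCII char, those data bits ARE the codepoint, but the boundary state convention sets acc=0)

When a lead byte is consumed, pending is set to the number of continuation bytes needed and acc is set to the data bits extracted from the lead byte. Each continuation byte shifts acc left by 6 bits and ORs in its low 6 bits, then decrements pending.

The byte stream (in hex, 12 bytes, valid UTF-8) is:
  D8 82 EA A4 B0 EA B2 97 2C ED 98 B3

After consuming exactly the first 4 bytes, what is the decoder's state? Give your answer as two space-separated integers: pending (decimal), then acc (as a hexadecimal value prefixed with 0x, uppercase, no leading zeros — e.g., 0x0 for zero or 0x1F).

Answer: 1 0x2A4

Derivation:
Byte[0]=D8: 2-byte lead. pending=1, acc=0x18
Byte[1]=82: continuation. acc=(acc<<6)|0x02=0x602, pending=0
Byte[2]=EA: 3-byte lead. pending=2, acc=0xA
Byte[3]=A4: continuation. acc=(acc<<6)|0x24=0x2A4, pending=1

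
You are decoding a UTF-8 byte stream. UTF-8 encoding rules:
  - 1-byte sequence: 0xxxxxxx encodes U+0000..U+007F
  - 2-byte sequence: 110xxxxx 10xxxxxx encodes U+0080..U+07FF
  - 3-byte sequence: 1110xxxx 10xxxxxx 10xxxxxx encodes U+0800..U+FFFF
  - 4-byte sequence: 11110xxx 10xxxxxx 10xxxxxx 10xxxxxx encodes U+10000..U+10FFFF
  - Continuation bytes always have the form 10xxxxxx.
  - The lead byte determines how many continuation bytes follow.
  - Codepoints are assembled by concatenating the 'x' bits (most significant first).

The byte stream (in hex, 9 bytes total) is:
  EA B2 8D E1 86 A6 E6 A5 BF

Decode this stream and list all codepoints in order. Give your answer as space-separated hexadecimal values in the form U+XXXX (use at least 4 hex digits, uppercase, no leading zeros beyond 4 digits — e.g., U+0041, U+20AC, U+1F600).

Answer: U+AC8D U+11A6 U+697F

Derivation:
Byte[0]=EA: 3-byte lead, need 2 cont bytes. acc=0xA
Byte[1]=B2: continuation. acc=(acc<<6)|0x32=0x2B2
Byte[2]=8D: continuation. acc=(acc<<6)|0x0D=0xAC8D
Completed: cp=U+AC8D (starts at byte 0)
Byte[3]=E1: 3-byte lead, need 2 cont bytes. acc=0x1
Byte[4]=86: continuation. acc=(acc<<6)|0x06=0x46
Byte[5]=A6: continuation. acc=(acc<<6)|0x26=0x11A6
Completed: cp=U+11A6 (starts at byte 3)
Byte[6]=E6: 3-byte lead, need 2 cont bytes. acc=0x6
Byte[7]=A5: continuation. acc=(acc<<6)|0x25=0x1A5
Byte[8]=BF: continuation. acc=(acc<<6)|0x3F=0x697F
Completed: cp=U+697F (starts at byte 6)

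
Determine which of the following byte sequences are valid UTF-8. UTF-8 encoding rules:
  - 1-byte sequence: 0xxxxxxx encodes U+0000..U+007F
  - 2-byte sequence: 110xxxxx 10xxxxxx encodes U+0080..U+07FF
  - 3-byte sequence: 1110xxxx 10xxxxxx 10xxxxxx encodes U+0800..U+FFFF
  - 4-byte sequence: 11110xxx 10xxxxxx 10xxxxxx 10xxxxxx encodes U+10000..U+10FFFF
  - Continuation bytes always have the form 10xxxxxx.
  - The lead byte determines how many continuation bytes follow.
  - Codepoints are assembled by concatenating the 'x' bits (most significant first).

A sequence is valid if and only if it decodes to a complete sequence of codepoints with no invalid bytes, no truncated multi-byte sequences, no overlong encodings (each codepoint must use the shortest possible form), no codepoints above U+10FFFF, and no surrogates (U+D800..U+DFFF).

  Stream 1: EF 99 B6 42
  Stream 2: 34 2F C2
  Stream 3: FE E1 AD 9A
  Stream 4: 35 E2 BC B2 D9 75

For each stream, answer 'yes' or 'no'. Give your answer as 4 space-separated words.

Answer: yes no no no

Derivation:
Stream 1: decodes cleanly. VALID
Stream 2: error at byte offset 3. INVALID
Stream 3: error at byte offset 0. INVALID
Stream 4: error at byte offset 5. INVALID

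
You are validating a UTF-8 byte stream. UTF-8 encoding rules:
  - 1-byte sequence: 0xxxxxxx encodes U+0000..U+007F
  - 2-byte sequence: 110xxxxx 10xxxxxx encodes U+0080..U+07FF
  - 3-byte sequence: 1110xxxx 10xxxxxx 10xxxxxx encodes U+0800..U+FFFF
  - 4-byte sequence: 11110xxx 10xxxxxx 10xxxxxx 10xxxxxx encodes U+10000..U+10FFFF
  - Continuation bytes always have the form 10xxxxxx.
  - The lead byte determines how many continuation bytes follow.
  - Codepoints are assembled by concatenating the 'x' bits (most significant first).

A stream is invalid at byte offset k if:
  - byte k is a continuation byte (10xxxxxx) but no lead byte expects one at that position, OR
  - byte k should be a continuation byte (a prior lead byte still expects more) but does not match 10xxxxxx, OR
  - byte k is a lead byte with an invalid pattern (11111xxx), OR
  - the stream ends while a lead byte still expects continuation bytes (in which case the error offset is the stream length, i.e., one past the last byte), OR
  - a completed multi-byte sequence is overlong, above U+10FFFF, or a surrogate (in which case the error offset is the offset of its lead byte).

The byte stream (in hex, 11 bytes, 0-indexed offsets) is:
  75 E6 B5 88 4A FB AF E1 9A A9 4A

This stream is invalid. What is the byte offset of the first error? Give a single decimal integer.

Byte[0]=75: 1-byte ASCII. cp=U+0075
Byte[1]=E6: 3-byte lead, need 2 cont bytes. acc=0x6
Byte[2]=B5: continuation. acc=(acc<<6)|0x35=0x1B5
Byte[3]=88: continuation. acc=(acc<<6)|0x08=0x6D48
Completed: cp=U+6D48 (starts at byte 1)
Byte[4]=4A: 1-byte ASCII. cp=U+004A
Byte[5]=FB: INVALID lead byte (not 0xxx/110x/1110/11110)

Answer: 5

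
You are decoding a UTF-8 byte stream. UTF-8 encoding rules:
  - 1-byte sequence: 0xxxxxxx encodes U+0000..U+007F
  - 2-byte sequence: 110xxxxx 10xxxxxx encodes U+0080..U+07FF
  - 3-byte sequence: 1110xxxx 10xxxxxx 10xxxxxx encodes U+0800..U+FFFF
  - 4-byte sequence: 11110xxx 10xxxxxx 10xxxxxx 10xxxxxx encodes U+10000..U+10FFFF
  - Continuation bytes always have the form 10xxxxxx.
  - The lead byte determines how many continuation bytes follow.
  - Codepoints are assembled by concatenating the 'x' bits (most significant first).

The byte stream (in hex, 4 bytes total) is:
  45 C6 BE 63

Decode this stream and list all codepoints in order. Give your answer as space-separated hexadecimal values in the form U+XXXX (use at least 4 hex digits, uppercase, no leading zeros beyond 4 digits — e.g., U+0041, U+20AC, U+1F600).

Byte[0]=45: 1-byte ASCII. cp=U+0045
Byte[1]=C6: 2-byte lead, need 1 cont bytes. acc=0x6
Byte[2]=BE: continuation. acc=(acc<<6)|0x3E=0x1BE
Completed: cp=U+01BE (starts at byte 1)
Byte[3]=63: 1-byte ASCII. cp=U+0063

Answer: U+0045 U+01BE U+0063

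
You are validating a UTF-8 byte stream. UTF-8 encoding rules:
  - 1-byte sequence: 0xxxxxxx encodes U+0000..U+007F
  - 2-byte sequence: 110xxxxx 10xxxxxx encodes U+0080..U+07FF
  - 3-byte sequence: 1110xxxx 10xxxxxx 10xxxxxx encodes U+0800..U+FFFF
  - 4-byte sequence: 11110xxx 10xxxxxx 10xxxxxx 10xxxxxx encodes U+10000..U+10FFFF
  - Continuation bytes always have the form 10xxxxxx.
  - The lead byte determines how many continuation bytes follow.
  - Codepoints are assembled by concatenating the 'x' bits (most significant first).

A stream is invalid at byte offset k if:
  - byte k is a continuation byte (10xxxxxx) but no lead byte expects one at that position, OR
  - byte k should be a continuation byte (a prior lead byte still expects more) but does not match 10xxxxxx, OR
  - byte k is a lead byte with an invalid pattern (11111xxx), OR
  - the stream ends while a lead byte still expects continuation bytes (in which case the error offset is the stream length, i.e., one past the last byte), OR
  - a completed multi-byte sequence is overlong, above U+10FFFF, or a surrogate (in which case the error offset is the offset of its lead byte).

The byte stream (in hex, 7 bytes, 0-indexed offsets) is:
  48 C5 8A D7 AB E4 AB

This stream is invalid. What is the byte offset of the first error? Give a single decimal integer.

Answer: 7

Derivation:
Byte[0]=48: 1-byte ASCII. cp=U+0048
Byte[1]=C5: 2-byte lead, need 1 cont bytes. acc=0x5
Byte[2]=8A: continuation. acc=(acc<<6)|0x0A=0x14A
Completed: cp=U+014A (starts at byte 1)
Byte[3]=D7: 2-byte lead, need 1 cont bytes. acc=0x17
Byte[4]=AB: continuation. acc=(acc<<6)|0x2B=0x5EB
Completed: cp=U+05EB (starts at byte 3)
Byte[5]=E4: 3-byte lead, need 2 cont bytes. acc=0x4
Byte[6]=AB: continuation. acc=(acc<<6)|0x2B=0x12B
Byte[7]: stream ended, expected continuation. INVALID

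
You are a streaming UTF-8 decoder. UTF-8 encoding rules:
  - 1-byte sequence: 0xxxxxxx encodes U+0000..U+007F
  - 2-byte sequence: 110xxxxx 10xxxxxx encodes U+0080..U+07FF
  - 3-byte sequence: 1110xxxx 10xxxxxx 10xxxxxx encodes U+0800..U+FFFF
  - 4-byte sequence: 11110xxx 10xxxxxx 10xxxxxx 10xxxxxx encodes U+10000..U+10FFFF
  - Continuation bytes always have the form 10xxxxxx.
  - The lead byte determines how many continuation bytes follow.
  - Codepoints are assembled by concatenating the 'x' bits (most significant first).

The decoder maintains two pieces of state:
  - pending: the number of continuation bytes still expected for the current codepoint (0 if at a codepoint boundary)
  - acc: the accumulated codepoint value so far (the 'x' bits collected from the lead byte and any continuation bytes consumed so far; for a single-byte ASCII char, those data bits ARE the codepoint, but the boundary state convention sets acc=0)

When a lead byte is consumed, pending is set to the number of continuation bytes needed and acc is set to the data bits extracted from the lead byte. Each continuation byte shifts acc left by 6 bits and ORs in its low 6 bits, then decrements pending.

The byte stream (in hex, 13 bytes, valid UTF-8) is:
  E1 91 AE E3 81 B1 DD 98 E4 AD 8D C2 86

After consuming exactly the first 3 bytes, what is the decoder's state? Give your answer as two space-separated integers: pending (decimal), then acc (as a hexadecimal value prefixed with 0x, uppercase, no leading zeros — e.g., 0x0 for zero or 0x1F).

Answer: 0 0x146E

Derivation:
Byte[0]=E1: 3-byte lead. pending=2, acc=0x1
Byte[1]=91: continuation. acc=(acc<<6)|0x11=0x51, pending=1
Byte[2]=AE: continuation. acc=(acc<<6)|0x2E=0x146E, pending=0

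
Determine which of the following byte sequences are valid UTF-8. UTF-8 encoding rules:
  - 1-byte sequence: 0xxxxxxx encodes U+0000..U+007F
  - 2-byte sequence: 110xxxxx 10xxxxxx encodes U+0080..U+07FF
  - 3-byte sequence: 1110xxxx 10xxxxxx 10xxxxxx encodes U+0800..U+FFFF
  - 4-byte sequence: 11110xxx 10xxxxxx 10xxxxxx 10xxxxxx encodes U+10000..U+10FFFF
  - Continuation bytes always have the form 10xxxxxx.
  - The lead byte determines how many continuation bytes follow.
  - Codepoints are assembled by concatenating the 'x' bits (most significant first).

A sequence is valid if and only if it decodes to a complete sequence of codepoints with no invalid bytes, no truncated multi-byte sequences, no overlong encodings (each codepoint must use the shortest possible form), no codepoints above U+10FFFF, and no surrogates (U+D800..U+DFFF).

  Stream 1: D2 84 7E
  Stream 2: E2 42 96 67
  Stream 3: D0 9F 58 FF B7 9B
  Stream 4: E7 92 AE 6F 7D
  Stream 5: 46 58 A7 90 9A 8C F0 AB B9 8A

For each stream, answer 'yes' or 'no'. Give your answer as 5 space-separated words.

Answer: yes no no yes no

Derivation:
Stream 1: decodes cleanly. VALID
Stream 2: error at byte offset 1. INVALID
Stream 3: error at byte offset 3. INVALID
Stream 4: decodes cleanly. VALID
Stream 5: error at byte offset 2. INVALID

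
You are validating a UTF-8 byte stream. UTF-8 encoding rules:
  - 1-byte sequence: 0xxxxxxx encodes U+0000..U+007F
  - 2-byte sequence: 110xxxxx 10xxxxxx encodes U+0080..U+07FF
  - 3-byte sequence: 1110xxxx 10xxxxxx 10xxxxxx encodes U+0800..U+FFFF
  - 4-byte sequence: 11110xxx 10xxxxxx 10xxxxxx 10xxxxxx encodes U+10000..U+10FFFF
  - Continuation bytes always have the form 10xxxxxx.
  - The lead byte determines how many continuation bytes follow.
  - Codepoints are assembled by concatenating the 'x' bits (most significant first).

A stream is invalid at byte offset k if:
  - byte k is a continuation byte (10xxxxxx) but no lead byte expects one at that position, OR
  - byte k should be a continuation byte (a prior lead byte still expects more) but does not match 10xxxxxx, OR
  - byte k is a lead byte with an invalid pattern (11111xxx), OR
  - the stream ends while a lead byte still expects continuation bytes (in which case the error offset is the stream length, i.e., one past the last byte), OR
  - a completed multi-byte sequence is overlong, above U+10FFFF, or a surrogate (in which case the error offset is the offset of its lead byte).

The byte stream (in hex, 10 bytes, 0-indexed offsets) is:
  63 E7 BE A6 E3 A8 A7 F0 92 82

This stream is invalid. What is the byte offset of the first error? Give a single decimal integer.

Byte[0]=63: 1-byte ASCII. cp=U+0063
Byte[1]=E7: 3-byte lead, need 2 cont bytes. acc=0x7
Byte[2]=BE: continuation. acc=(acc<<6)|0x3E=0x1FE
Byte[3]=A6: continuation. acc=(acc<<6)|0x26=0x7FA6
Completed: cp=U+7FA6 (starts at byte 1)
Byte[4]=E3: 3-byte lead, need 2 cont bytes. acc=0x3
Byte[5]=A8: continuation. acc=(acc<<6)|0x28=0xE8
Byte[6]=A7: continuation. acc=(acc<<6)|0x27=0x3A27
Completed: cp=U+3A27 (starts at byte 4)
Byte[7]=F0: 4-byte lead, need 3 cont bytes. acc=0x0
Byte[8]=92: continuation. acc=(acc<<6)|0x12=0x12
Byte[9]=82: continuation. acc=(acc<<6)|0x02=0x482
Byte[10]: stream ended, expected continuation. INVALID

Answer: 10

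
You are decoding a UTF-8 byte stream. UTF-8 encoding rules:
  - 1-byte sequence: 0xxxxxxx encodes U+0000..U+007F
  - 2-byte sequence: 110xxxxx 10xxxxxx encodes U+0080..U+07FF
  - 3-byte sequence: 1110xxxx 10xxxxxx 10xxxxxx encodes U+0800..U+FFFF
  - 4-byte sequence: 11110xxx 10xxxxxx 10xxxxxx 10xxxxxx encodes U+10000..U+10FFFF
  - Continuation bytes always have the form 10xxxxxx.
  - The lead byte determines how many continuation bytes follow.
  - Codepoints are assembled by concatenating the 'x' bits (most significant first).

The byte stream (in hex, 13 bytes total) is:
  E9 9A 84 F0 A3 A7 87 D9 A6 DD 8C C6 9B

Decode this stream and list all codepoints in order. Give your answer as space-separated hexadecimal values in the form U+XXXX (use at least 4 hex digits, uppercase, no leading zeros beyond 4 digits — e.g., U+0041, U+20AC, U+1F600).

Answer: U+9684 U+239C7 U+0666 U+074C U+019B

Derivation:
Byte[0]=E9: 3-byte lead, need 2 cont bytes. acc=0x9
Byte[1]=9A: continuation. acc=(acc<<6)|0x1A=0x25A
Byte[2]=84: continuation. acc=(acc<<6)|0x04=0x9684
Completed: cp=U+9684 (starts at byte 0)
Byte[3]=F0: 4-byte lead, need 3 cont bytes. acc=0x0
Byte[4]=A3: continuation. acc=(acc<<6)|0x23=0x23
Byte[5]=A7: continuation. acc=(acc<<6)|0x27=0x8E7
Byte[6]=87: continuation. acc=(acc<<6)|0x07=0x239C7
Completed: cp=U+239C7 (starts at byte 3)
Byte[7]=D9: 2-byte lead, need 1 cont bytes. acc=0x19
Byte[8]=A6: continuation. acc=(acc<<6)|0x26=0x666
Completed: cp=U+0666 (starts at byte 7)
Byte[9]=DD: 2-byte lead, need 1 cont bytes. acc=0x1D
Byte[10]=8C: continuation. acc=(acc<<6)|0x0C=0x74C
Completed: cp=U+074C (starts at byte 9)
Byte[11]=C6: 2-byte lead, need 1 cont bytes. acc=0x6
Byte[12]=9B: continuation. acc=(acc<<6)|0x1B=0x19B
Completed: cp=U+019B (starts at byte 11)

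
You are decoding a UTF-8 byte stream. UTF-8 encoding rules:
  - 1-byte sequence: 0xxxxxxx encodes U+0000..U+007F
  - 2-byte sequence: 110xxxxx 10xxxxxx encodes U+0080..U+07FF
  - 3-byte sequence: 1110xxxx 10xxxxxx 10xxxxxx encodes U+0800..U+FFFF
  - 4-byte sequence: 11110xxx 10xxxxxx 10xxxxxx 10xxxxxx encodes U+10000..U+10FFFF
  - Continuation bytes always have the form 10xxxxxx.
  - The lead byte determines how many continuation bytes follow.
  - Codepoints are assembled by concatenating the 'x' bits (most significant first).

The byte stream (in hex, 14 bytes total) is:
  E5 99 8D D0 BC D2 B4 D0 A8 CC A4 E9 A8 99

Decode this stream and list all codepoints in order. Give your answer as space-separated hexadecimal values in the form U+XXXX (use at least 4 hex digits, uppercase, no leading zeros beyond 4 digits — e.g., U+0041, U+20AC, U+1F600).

Byte[0]=E5: 3-byte lead, need 2 cont bytes. acc=0x5
Byte[1]=99: continuation. acc=(acc<<6)|0x19=0x159
Byte[2]=8D: continuation. acc=(acc<<6)|0x0D=0x564D
Completed: cp=U+564D (starts at byte 0)
Byte[3]=D0: 2-byte lead, need 1 cont bytes. acc=0x10
Byte[4]=BC: continuation. acc=(acc<<6)|0x3C=0x43C
Completed: cp=U+043C (starts at byte 3)
Byte[5]=D2: 2-byte lead, need 1 cont bytes. acc=0x12
Byte[6]=B4: continuation. acc=(acc<<6)|0x34=0x4B4
Completed: cp=U+04B4 (starts at byte 5)
Byte[7]=D0: 2-byte lead, need 1 cont bytes. acc=0x10
Byte[8]=A8: continuation. acc=(acc<<6)|0x28=0x428
Completed: cp=U+0428 (starts at byte 7)
Byte[9]=CC: 2-byte lead, need 1 cont bytes. acc=0xC
Byte[10]=A4: continuation. acc=(acc<<6)|0x24=0x324
Completed: cp=U+0324 (starts at byte 9)
Byte[11]=E9: 3-byte lead, need 2 cont bytes. acc=0x9
Byte[12]=A8: continuation. acc=(acc<<6)|0x28=0x268
Byte[13]=99: continuation. acc=(acc<<6)|0x19=0x9A19
Completed: cp=U+9A19 (starts at byte 11)

Answer: U+564D U+043C U+04B4 U+0428 U+0324 U+9A19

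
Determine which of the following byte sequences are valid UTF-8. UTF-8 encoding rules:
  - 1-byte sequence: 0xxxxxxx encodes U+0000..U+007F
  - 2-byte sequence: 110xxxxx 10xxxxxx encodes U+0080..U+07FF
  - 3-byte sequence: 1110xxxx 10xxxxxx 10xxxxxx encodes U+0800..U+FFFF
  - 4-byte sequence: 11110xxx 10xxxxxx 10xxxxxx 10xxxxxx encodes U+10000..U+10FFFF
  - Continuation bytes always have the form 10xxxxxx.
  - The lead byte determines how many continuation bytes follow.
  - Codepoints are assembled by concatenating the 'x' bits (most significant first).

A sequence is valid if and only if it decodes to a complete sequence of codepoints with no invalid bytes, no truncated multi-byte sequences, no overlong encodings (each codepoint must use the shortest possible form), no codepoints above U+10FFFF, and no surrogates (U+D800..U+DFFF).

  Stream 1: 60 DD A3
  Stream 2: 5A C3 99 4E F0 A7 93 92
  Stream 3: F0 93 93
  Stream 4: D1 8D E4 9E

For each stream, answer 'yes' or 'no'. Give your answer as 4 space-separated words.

Answer: yes yes no no

Derivation:
Stream 1: decodes cleanly. VALID
Stream 2: decodes cleanly. VALID
Stream 3: error at byte offset 3. INVALID
Stream 4: error at byte offset 4. INVALID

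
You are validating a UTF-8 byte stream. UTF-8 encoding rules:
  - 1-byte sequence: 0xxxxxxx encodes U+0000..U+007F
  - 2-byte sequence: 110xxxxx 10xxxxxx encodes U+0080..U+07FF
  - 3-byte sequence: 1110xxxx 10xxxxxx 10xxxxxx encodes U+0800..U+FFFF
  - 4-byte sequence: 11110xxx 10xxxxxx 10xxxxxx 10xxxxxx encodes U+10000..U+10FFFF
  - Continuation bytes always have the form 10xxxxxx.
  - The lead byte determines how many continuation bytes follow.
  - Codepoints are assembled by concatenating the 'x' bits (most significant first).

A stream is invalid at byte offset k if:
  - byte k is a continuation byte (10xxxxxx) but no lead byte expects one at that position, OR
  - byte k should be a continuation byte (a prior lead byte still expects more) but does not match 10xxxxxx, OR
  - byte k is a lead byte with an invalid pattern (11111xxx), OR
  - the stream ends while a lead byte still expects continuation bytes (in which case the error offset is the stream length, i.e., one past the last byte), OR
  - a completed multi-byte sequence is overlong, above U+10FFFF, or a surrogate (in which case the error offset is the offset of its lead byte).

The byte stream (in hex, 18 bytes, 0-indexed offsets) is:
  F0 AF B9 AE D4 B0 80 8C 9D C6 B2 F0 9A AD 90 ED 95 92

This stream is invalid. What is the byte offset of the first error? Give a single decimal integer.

Answer: 6

Derivation:
Byte[0]=F0: 4-byte lead, need 3 cont bytes. acc=0x0
Byte[1]=AF: continuation. acc=(acc<<6)|0x2F=0x2F
Byte[2]=B9: continuation. acc=(acc<<6)|0x39=0xBF9
Byte[3]=AE: continuation. acc=(acc<<6)|0x2E=0x2FE6E
Completed: cp=U+2FE6E (starts at byte 0)
Byte[4]=D4: 2-byte lead, need 1 cont bytes. acc=0x14
Byte[5]=B0: continuation. acc=(acc<<6)|0x30=0x530
Completed: cp=U+0530 (starts at byte 4)
Byte[6]=80: INVALID lead byte (not 0xxx/110x/1110/11110)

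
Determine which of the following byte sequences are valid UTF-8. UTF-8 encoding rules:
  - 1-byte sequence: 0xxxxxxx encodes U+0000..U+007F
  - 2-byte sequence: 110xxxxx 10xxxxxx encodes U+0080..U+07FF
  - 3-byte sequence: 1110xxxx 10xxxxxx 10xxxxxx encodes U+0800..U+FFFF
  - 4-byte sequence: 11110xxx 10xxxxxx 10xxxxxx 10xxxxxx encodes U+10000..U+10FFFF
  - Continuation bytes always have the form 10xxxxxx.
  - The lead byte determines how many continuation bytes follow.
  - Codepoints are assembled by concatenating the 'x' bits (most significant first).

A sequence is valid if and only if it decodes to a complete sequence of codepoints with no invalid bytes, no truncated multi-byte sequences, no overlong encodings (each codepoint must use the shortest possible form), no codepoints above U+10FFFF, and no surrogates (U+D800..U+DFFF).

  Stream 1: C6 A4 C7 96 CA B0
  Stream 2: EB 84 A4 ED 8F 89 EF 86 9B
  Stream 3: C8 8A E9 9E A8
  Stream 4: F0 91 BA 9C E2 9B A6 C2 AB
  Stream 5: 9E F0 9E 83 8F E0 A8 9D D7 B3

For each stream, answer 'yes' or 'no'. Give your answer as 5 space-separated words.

Answer: yes yes yes yes no

Derivation:
Stream 1: decodes cleanly. VALID
Stream 2: decodes cleanly. VALID
Stream 3: decodes cleanly. VALID
Stream 4: decodes cleanly. VALID
Stream 5: error at byte offset 0. INVALID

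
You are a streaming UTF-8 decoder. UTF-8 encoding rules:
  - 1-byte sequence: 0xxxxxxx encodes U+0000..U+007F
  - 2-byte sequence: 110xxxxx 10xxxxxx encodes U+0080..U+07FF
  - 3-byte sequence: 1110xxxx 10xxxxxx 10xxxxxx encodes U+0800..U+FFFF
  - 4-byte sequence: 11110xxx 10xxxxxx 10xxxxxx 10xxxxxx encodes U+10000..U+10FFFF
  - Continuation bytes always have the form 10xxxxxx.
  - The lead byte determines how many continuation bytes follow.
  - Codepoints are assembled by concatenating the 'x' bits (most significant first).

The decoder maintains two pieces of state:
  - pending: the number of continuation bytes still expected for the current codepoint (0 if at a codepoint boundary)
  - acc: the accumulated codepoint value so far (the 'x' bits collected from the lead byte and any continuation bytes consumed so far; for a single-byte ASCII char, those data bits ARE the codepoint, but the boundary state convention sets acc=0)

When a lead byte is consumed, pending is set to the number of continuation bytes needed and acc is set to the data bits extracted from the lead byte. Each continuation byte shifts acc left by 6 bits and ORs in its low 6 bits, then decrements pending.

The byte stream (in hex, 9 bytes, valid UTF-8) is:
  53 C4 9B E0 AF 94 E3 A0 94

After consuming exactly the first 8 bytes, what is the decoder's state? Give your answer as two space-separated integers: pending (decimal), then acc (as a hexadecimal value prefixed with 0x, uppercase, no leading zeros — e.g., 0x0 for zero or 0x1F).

Answer: 1 0xE0

Derivation:
Byte[0]=53: 1-byte. pending=0, acc=0x0
Byte[1]=C4: 2-byte lead. pending=1, acc=0x4
Byte[2]=9B: continuation. acc=(acc<<6)|0x1B=0x11B, pending=0
Byte[3]=E0: 3-byte lead. pending=2, acc=0x0
Byte[4]=AF: continuation. acc=(acc<<6)|0x2F=0x2F, pending=1
Byte[5]=94: continuation. acc=(acc<<6)|0x14=0xBD4, pending=0
Byte[6]=E3: 3-byte lead. pending=2, acc=0x3
Byte[7]=A0: continuation. acc=(acc<<6)|0x20=0xE0, pending=1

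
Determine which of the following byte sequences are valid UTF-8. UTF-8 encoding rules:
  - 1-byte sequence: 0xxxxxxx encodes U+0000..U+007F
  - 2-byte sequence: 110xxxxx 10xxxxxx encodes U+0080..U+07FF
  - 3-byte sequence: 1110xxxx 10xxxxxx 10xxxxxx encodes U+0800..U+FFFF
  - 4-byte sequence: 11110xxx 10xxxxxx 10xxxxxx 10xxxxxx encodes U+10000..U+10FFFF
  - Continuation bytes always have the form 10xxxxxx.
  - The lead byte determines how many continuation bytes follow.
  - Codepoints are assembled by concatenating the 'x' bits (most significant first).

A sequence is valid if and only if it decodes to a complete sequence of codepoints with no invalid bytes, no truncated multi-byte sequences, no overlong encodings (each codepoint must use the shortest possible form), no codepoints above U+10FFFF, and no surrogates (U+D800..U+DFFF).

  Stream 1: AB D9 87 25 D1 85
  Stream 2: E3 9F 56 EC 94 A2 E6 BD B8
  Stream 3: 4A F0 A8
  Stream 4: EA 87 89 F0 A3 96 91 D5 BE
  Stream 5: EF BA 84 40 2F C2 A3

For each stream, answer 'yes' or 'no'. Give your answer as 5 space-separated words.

Stream 1: error at byte offset 0. INVALID
Stream 2: error at byte offset 2. INVALID
Stream 3: error at byte offset 3. INVALID
Stream 4: decodes cleanly. VALID
Stream 5: decodes cleanly. VALID

Answer: no no no yes yes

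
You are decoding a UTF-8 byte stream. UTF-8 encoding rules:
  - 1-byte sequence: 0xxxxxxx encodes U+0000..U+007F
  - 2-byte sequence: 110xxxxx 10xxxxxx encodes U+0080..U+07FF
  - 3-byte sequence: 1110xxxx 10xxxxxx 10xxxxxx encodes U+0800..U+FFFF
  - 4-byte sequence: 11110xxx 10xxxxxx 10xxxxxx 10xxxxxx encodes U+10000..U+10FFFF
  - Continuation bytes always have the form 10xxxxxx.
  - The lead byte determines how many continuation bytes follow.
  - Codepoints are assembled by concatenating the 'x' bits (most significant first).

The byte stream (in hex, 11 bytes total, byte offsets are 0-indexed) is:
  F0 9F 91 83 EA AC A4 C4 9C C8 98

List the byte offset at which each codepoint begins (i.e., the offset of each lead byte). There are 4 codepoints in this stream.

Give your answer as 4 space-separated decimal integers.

Byte[0]=F0: 4-byte lead, need 3 cont bytes. acc=0x0
Byte[1]=9F: continuation. acc=(acc<<6)|0x1F=0x1F
Byte[2]=91: continuation. acc=(acc<<6)|0x11=0x7D1
Byte[3]=83: continuation. acc=(acc<<6)|0x03=0x1F443
Completed: cp=U+1F443 (starts at byte 0)
Byte[4]=EA: 3-byte lead, need 2 cont bytes. acc=0xA
Byte[5]=AC: continuation. acc=(acc<<6)|0x2C=0x2AC
Byte[6]=A4: continuation. acc=(acc<<6)|0x24=0xAB24
Completed: cp=U+AB24 (starts at byte 4)
Byte[7]=C4: 2-byte lead, need 1 cont bytes. acc=0x4
Byte[8]=9C: continuation. acc=(acc<<6)|0x1C=0x11C
Completed: cp=U+011C (starts at byte 7)
Byte[9]=C8: 2-byte lead, need 1 cont bytes. acc=0x8
Byte[10]=98: continuation. acc=(acc<<6)|0x18=0x218
Completed: cp=U+0218 (starts at byte 9)

Answer: 0 4 7 9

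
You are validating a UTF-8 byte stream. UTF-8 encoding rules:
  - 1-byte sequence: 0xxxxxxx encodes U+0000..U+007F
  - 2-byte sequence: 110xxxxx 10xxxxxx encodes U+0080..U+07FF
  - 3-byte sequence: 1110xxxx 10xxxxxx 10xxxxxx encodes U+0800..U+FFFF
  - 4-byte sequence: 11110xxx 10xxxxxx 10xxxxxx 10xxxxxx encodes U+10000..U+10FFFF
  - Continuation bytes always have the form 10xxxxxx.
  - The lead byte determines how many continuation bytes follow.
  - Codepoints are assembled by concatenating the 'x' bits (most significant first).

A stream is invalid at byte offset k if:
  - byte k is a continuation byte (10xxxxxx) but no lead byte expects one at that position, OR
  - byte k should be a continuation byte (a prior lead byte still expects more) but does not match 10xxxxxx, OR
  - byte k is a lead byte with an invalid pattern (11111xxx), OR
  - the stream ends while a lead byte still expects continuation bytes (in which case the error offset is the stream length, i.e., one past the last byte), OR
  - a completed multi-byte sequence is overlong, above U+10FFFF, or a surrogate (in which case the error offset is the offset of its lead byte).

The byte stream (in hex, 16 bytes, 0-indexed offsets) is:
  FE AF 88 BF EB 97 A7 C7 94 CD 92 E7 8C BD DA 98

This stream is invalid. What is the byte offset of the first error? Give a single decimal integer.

Byte[0]=FE: INVALID lead byte (not 0xxx/110x/1110/11110)

Answer: 0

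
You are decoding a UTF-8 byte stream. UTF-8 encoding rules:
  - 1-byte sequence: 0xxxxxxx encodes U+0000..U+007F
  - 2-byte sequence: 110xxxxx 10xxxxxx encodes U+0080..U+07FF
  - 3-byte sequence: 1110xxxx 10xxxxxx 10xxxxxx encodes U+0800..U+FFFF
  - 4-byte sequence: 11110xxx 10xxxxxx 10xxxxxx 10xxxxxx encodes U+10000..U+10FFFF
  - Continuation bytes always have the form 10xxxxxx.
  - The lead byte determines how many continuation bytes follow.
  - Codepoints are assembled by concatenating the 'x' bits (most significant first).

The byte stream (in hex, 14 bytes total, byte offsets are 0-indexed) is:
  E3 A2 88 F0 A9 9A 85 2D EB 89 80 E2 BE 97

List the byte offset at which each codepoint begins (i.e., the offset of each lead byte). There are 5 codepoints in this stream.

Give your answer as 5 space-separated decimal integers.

Answer: 0 3 7 8 11

Derivation:
Byte[0]=E3: 3-byte lead, need 2 cont bytes. acc=0x3
Byte[1]=A2: continuation. acc=(acc<<6)|0x22=0xE2
Byte[2]=88: continuation. acc=(acc<<6)|0x08=0x3888
Completed: cp=U+3888 (starts at byte 0)
Byte[3]=F0: 4-byte lead, need 3 cont bytes. acc=0x0
Byte[4]=A9: continuation. acc=(acc<<6)|0x29=0x29
Byte[5]=9A: continuation. acc=(acc<<6)|0x1A=0xA5A
Byte[6]=85: continuation. acc=(acc<<6)|0x05=0x29685
Completed: cp=U+29685 (starts at byte 3)
Byte[7]=2D: 1-byte ASCII. cp=U+002D
Byte[8]=EB: 3-byte lead, need 2 cont bytes. acc=0xB
Byte[9]=89: continuation. acc=(acc<<6)|0x09=0x2C9
Byte[10]=80: continuation. acc=(acc<<6)|0x00=0xB240
Completed: cp=U+B240 (starts at byte 8)
Byte[11]=E2: 3-byte lead, need 2 cont bytes. acc=0x2
Byte[12]=BE: continuation. acc=(acc<<6)|0x3E=0xBE
Byte[13]=97: continuation. acc=(acc<<6)|0x17=0x2F97
Completed: cp=U+2F97 (starts at byte 11)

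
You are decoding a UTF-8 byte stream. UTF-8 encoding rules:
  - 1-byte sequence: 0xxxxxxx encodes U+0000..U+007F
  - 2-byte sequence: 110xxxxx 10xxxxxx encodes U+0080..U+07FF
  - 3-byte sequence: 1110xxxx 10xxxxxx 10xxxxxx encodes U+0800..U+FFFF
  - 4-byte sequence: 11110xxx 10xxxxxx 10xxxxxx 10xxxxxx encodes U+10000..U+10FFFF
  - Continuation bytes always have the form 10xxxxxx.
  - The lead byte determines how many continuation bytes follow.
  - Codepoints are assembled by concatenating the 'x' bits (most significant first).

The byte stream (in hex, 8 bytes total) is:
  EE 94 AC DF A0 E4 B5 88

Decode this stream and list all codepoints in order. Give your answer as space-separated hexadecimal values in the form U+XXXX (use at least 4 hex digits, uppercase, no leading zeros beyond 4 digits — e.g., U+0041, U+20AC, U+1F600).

Answer: U+E52C U+07E0 U+4D48

Derivation:
Byte[0]=EE: 3-byte lead, need 2 cont bytes. acc=0xE
Byte[1]=94: continuation. acc=(acc<<6)|0x14=0x394
Byte[2]=AC: continuation. acc=(acc<<6)|0x2C=0xE52C
Completed: cp=U+E52C (starts at byte 0)
Byte[3]=DF: 2-byte lead, need 1 cont bytes. acc=0x1F
Byte[4]=A0: continuation. acc=(acc<<6)|0x20=0x7E0
Completed: cp=U+07E0 (starts at byte 3)
Byte[5]=E4: 3-byte lead, need 2 cont bytes. acc=0x4
Byte[6]=B5: continuation. acc=(acc<<6)|0x35=0x135
Byte[7]=88: continuation. acc=(acc<<6)|0x08=0x4D48
Completed: cp=U+4D48 (starts at byte 5)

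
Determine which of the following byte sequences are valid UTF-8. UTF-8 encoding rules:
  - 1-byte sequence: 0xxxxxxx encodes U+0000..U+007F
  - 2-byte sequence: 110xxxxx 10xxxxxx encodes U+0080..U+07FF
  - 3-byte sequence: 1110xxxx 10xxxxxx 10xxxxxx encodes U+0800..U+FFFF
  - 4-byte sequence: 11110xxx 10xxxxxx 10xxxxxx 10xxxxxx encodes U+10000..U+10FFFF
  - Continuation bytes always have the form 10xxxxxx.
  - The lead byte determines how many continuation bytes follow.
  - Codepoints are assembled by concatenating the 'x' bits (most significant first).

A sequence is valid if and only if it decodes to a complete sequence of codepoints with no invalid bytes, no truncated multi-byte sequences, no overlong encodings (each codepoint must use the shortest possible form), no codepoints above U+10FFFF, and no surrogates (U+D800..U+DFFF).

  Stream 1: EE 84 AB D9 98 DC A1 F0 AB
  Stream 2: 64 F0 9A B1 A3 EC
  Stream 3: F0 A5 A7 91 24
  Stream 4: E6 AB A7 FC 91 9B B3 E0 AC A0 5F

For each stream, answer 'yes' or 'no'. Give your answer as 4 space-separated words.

Answer: no no yes no

Derivation:
Stream 1: error at byte offset 9. INVALID
Stream 2: error at byte offset 6. INVALID
Stream 3: decodes cleanly. VALID
Stream 4: error at byte offset 3. INVALID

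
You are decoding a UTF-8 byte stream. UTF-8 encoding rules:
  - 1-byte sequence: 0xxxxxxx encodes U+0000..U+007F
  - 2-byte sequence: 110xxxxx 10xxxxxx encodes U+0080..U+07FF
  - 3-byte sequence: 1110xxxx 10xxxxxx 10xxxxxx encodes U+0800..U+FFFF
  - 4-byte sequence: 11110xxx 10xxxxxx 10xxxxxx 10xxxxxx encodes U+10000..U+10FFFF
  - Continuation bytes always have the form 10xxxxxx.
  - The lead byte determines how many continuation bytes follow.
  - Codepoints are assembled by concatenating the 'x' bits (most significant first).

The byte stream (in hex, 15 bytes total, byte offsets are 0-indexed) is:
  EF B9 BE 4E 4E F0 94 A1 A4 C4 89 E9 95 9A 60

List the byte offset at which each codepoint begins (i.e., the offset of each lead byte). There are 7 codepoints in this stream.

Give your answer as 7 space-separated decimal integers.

Answer: 0 3 4 5 9 11 14

Derivation:
Byte[0]=EF: 3-byte lead, need 2 cont bytes. acc=0xF
Byte[1]=B9: continuation. acc=(acc<<6)|0x39=0x3F9
Byte[2]=BE: continuation. acc=(acc<<6)|0x3E=0xFE7E
Completed: cp=U+FE7E (starts at byte 0)
Byte[3]=4E: 1-byte ASCII. cp=U+004E
Byte[4]=4E: 1-byte ASCII. cp=U+004E
Byte[5]=F0: 4-byte lead, need 3 cont bytes. acc=0x0
Byte[6]=94: continuation. acc=(acc<<6)|0x14=0x14
Byte[7]=A1: continuation. acc=(acc<<6)|0x21=0x521
Byte[8]=A4: continuation. acc=(acc<<6)|0x24=0x14864
Completed: cp=U+14864 (starts at byte 5)
Byte[9]=C4: 2-byte lead, need 1 cont bytes. acc=0x4
Byte[10]=89: continuation. acc=(acc<<6)|0x09=0x109
Completed: cp=U+0109 (starts at byte 9)
Byte[11]=E9: 3-byte lead, need 2 cont bytes. acc=0x9
Byte[12]=95: continuation. acc=(acc<<6)|0x15=0x255
Byte[13]=9A: continuation. acc=(acc<<6)|0x1A=0x955A
Completed: cp=U+955A (starts at byte 11)
Byte[14]=60: 1-byte ASCII. cp=U+0060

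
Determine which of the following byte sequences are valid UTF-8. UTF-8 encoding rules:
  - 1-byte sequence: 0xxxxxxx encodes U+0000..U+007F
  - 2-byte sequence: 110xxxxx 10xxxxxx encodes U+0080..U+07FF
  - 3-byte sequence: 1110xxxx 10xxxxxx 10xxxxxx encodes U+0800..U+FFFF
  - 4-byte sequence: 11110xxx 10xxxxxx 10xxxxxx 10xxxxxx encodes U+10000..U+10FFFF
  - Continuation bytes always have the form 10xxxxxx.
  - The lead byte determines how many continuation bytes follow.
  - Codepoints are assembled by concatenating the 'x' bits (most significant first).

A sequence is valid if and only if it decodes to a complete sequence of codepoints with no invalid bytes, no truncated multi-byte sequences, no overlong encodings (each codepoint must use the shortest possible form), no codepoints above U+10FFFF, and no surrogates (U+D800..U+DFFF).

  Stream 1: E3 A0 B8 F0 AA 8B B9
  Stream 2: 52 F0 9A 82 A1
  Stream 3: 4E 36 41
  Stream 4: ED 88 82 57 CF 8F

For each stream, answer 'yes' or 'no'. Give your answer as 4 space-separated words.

Stream 1: decodes cleanly. VALID
Stream 2: decodes cleanly. VALID
Stream 3: decodes cleanly. VALID
Stream 4: decodes cleanly. VALID

Answer: yes yes yes yes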